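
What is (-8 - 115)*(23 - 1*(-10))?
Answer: -4059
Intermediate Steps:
(-8 - 115)*(23 - 1*(-10)) = -123*(23 + 10) = -123*33 = -4059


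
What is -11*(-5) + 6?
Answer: 61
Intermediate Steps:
-11*(-5) + 6 = 55 + 6 = 61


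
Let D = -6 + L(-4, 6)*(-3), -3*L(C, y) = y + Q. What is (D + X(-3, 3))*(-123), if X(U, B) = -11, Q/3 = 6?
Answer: -861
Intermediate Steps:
Q = 18 (Q = 3*6 = 18)
L(C, y) = -6 - y/3 (L(C, y) = -(y + 18)/3 = -(18 + y)/3 = -6 - y/3)
D = 18 (D = -6 + (-6 - ⅓*6)*(-3) = -6 + (-6 - 2)*(-3) = -6 - 8*(-3) = -6 + 24 = 18)
(D + X(-3, 3))*(-123) = (18 - 11)*(-123) = 7*(-123) = -861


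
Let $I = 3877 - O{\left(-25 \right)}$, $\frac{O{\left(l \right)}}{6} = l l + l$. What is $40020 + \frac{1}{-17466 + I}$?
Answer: $\frac{687903779}{17189} \approx 40020.0$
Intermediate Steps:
$O{\left(l \right)} = 6 l + 6 l^{2}$ ($O{\left(l \right)} = 6 \left(l l + l\right) = 6 \left(l^{2} + l\right) = 6 \left(l + l^{2}\right) = 6 l + 6 l^{2}$)
$I = 277$ ($I = 3877 - 6 \left(-25\right) \left(1 - 25\right) = 3877 - 6 \left(-25\right) \left(-24\right) = 3877 - 3600 = 277$)
$40020 + \frac{1}{-17466 + I} = 40020 + \frac{1}{-17466 + 277} = 40020 + \frac{1}{-17189} = 40020 - \frac{1}{17189} = \frac{687903779}{17189}$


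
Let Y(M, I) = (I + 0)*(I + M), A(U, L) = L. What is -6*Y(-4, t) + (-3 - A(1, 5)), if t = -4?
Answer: -200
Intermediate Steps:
Y(M, I) = I*(I + M)
-6*Y(-4, t) + (-3 - A(1, 5)) = -(-24)*(-4 - 4) + (-3 - 1*5) = -(-24)*(-8) + (-3 - 5) = -6*32 - 8 = -192 - 8 = -200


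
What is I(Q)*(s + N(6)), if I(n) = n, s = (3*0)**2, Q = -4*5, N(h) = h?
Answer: -120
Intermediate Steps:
Q = -20
s = 0 (s = 0**2 = 0)
I(Q)*(s + N(6)) = -20*(0 + 6) = -20*6 = -120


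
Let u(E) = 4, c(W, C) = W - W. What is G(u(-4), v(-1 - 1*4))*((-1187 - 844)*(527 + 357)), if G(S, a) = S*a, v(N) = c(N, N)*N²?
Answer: 0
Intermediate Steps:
c(W, C) = 0
v(N) = 0 (v(N) = 0*N² = 0)
G(u(-4), v(-1 - 1*4))*((-1187 - 844)*(527 + 357)) = (4*0)*((-1187 - 844)*(527 + 357)) = 0*(-2031*884) = 0*(-1795404) = 0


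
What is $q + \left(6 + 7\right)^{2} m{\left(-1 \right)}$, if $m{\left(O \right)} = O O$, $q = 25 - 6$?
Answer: $188$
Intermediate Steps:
$q = 19$
$m{\left(O \right)} = O^{2}$
$q + \left(6 + 7\right)^{2} m{\left(-1 \right)} = 19 + \left(6 + 7\right)^{2} \left(-1\right)^{2} = 19 + 13^{2} \cdot 1 = 19 + 169 \cdot 1 = 19 + 169 = 188$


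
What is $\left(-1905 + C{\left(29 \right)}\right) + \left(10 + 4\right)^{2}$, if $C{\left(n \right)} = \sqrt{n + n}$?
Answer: $-1709 + \sqrt{58} \approx -1701.4$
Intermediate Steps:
$C{\left(n \right)} = \sqrt{2} \sqrt{n}$ ($C{\left(n \right)} = \sqrt{2 n} = \sqrt{2} \sqrt{n}$)
$\left(-1905 + C{\left(29 \right)}\right) + \left(10 + 4\right)^{2} = \left(-1905 + \sqrt{2} \sqrt{29}\right) + \left(10 + 4\right)^{2} = \left(-1905 + \sqrt{58}\right) + 14^{2} = \left(-1905 + \sqrt{58}\right) + 196 = -1709 + \sqrt{58}$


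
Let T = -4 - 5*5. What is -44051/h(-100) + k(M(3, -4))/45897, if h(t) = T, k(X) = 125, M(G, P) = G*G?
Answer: 69717668/45897 ≈ 1519.0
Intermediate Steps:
M(G, P) = G**2
T = -29 (T = -4 - 25 = -29)
h(t) = -29
-44051/h(-100) + k(M(3, -4))/45897 = -44051/(-29) + 125/45897 = -44051*(-1/29) + 125*(1/45897) = 1519 + 125/45897 = 69717668/45897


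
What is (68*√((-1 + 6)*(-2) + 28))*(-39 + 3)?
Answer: -7344*√2 ≈ -10386.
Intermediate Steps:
(68*√((-1 + 6)*(-2) + 28))*(-39 + 3) = (68*√(5*(-2) + 28))*(-36) = (68*√(-10 + 28))*(-36) = (68*√18)*(-36) = (68*(3*√2))*(-36) = (204*√2)*(-36) = -7344*√2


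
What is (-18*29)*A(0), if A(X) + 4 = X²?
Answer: 2088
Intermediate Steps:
A(X) = -4 + X²
(-18*29)*A(0) = (-18*29)*(-4 + 0²) = -522*(-4 + 0) = -522*(-4) = 2088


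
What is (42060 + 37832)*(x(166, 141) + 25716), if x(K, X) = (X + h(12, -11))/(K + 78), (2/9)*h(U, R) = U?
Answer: 125328557727/61 ≈ 2.0546e+9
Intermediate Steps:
h(U, R) = 9*U/2
x(K, X) = (54 + X)/(78 + K) (x(K, X) = (X + (9/2)*12)/(K + 78) = (X + 54)/(78 + K) = (54 + X)/(78 + K))
(42060 + 37832)*(x(166, 141) + 25716) = (42060 + 37832)*((54 + 141)/(78 + 166) + 25716) = 79892*(195/244 + 25716) = 79892*(6274899/244) = 125328557727/61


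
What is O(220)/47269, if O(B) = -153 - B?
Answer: -373/47269 ≈ -0.0078910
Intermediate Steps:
O(220)/47269 = (-153 - 1*220)/47269 = (-153 - 220)*(1/47269) = -373*1/47269 = -373/47269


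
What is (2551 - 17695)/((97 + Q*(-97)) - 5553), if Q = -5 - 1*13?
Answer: 7572/1855 ≈ 4.0819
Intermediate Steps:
Q = -18 (Q = -5 - 13 = -18)
(2551 - 17695)/((97 + Q*(-97)) - 5553) = (2551 - 17695)/((97 - 18*(-97)) - 5553) = -15144/((97 + 1746) - 5553) = -15144/(1843 - 5553) = -15144/(-3710) = -15144*(-1/3710) = 7572/1855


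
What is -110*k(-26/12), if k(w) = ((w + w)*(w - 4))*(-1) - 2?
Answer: 28435/9 ≈ 3159.4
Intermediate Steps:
k(w) = -2 - 2*w*(-4 + w) (k(w) = ((2*w)*(-4 + w))*(-1) - 2 = (2*w*(-4 + w))*(-1) - 2 = -2*w*(-4 + w) - 2 = -2 - 2*w*(-4 + w))
-110*k(-26/12) = -110*(-2 - 2*(-26/12)**2 + 8*(-26/12)) = -110*(-2 - 2*(-26*1/12)**2 + 8*(-26*1/12)) = -110*(-2 - 2*(-13/6)**2 + 8*(-13/6)) = -110*(-2 - 2*169/36 - 52/3) = -110*(-2 - 169/18 - 52/3) = -110*(-517/18) = 28435/9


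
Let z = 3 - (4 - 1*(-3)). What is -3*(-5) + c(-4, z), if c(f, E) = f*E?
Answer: 31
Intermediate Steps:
z = -4 (z = 3 - (4 + 3) = 3 - 1*7 = 3 - 7 = -4)
c(f, E) = E*f
-3*(-5) + c(-4, z) = -3*(-5) - 4*(-4) = 15 + 16 = 31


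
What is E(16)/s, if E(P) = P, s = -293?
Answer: -16/293 ≈ -0.054608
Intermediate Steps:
E(16)/s = 16/(-293) = 16*(-1/293) = -16/293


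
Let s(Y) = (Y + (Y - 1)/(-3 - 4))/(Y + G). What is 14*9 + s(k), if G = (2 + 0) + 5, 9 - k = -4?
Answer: 17719/140 ≈ 126.56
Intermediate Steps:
k = 13 (k = 9 - 1*(-4) = 9 + 4 = 13)
G = 7 (G = 2 + 5 = 7)
s(Y) = (⅐ + 6*Y/7)/(7 + Y) (s(Y) = (Y + (Y - 1)/(-3 - 4))/(Y + 7) = (Y + (-1 + Y)/(-7))/(7 + Y) = (Y + (-1 + Y)*(-⅐))/(7 + Y) = (Y + (⅐ - Y/7))/(7 + Y) = (⅐ + 6*Y/7)/(7 + Y))
14*9 + s(k) = 14*9 + (1 + 6*13)/(7*(7 + 13)) = 126 + (⅐)*(1 + 78)/20 = 126 + (⅐)*(1/20)*79 = 126 + 79/140 = 17719/140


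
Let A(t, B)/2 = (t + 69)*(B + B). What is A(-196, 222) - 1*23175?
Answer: -135951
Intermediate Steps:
A(t, B) = 4*B*(69 + t) (A(t, B) = 2*((t + 69)*(B + B)) = 2*((69 + t)*(2*B)) = 2*(2*B*(69 + t)) = 4*B*(69 + t))
A(-196, 222) - 1*23175 = 4*222*(69 - 196) - 1*23175 = 4*222*(-127) - 23175 = -112776 - 23175 = -135951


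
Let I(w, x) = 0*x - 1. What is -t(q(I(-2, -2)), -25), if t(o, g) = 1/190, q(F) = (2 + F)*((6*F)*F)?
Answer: -1/190 ≈ -0.0052632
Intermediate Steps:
I(w, x) = -1 (I(w, x) = 0 - 1 = -1)
q(F) = 6*F**2*(2 + F) (q(F) = (2 + F)*(6*F**2) = 6*F**2*(2 + F))
t(o, g) = 1/190
-t(q(I(-2, -2)), -25) = -1*1/190 = -1/190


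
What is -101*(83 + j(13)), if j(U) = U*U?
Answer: -25452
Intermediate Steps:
j(U) = U**2
-101*(83 + j(13)) = -101*(83 + 13**2) = -101*(83 + 169) = -101*252 = -25452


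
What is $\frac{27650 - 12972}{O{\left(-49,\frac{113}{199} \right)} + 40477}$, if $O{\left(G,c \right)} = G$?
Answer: $\frac{7339}{20214} \approx 0.36307$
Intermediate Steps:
$\frac{27650 - 12972}{O{\left(-49,\frac{113}{199} \right)} + 40477} = \frac{27650 - 12972}{-49 + 40477} = \frac{14678}{40428} = 14678 \cdot \frac{1}{40428} = \frac{7339}{20214}$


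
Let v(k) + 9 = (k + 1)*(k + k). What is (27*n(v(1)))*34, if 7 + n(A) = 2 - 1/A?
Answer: -22032/5 ≈ -4406.4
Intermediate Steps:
v(k) = -9 + 2*k*(1 + k) (v(k) = -9 + (k + 1)*(k + k) = -9 + (1 + k)*(2*k) = -9 + 2*k*(1 + k))
n(A) = -5 - 1/A (n(A) = -7 + (2 - 1/A) = -5 - 1/A)
(27*n(v(1)))*34 = (27*(-5 - 1/(-9 + 2*1 + 2*1²)))*34 = (27*(-5 - 1/(-9 + 2 + 2*1)))*34 = (27*(-5 - 1/(-9 + 2 + 2)))*34 = (27*(-5 - 1/(-5)))*34 = (27*(-5 - 1*(-⅕)))*34 = (27*(-5 + ⅕))*34 = (27*(-24/5))*34 = -648/5*34 = -22032/5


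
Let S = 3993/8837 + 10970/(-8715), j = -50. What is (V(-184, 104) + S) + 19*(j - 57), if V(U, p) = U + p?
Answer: -32558737262/15402891 ≈ -2113.8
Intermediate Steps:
S = -12428579/15402891 (S = 3993*(1/8837) + 10970*(-1/8715) = 3993/8837 - 2194/1743 = -12428579/15402891 ≈ -0.80690)
(V(-184, 104) + S) + 19*(j - 57) = ((-184 + 104) - 12428579/15402891) + 19*(-50 - 57) = (-80 - 12428579/15402891) + 19*(-107) = -1244659859/15402891 - 2033 = -32558737262/15402891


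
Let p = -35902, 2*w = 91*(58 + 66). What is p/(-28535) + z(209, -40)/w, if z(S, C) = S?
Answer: 16040223/12384190 ≈ 1.2952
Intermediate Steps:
w = 5642 (w = (91*(58 + 66))/2 = (91*124)/2 = (1/2)*11284 = 5642)
p/(-28535) + z(209, -40)/w = -35902/(-28535) + 209/5642 = -35902*(-1/28535) + 209*(1/5642) = 35902/28535 + 209/5642 = 16040223/12384190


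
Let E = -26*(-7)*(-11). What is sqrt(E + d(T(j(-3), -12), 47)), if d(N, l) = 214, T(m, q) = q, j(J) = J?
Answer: 2*I*sqrt(447) ≈ 42.285*I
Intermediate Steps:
E = -2002 (E = 182*(-11) = -2002)
sqrt(E + d(T(j(-3), -12), 47)) = sqrt(-2002 + 214) = sqrt(-1788) = 2*I*sqrt(447)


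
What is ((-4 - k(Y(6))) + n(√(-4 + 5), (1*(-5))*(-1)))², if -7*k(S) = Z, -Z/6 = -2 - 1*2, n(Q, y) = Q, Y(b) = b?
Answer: 9/49 ≈ 0.18367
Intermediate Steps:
Z = 24 (Z = -6*(-2 - 1*2) = -6*(-2 - 2) = -6*(-4) = 24)
k(S) = -24/7 (k(S) = -⅐*24 = -24/7)
((-4 - k(Y(6))) + n(√(-4 + 5), (1*(-5))*(-1)))² = ((-4 - 1*(-24/7)) + √(-4 + 5))² = ((-4 + 24/7) + √1)² = (-4/7 + 1)² = (3/7)² = 9/49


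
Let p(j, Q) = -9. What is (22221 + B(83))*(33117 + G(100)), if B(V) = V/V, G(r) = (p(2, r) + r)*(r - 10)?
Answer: 917924154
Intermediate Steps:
G(r) = (-10 + r)*(-9 + r) (G(r) = (-9 + r)*(r - 10) = (-9 + r)*(-10 + r) = (-10 + r)*(-9 + r))
B(V) = 1
(22221 + B(83))*(33117 + G(100)) = (22221 + 1)*(33117 + (90 + 100² - 19*100)) = 22222*(33117 + (90 + 10000 - 1900)) = 22222*(33117 + 8190) = 22222*41307 = 917924154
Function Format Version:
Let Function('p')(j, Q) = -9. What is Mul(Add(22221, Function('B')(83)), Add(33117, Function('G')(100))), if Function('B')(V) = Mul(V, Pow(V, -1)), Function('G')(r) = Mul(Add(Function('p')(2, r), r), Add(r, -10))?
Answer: 917924154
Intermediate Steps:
Function('G')(r) = Mul(Add(-10, r), Add(-9, r)) (Function('G')(r) = Mul(Add(-9, r), Add(r, -10)) = Mul(Add(-9, r), Add(-10, r)) = Mul(Add(-10, r), Add(-9, r)))
Function('B')(V) = 1
Mul(Add(22221, Function('B')(83)), Add(33117, Function('G')(100))) = Mul(Add(22221, 1), Add(33117, Add(90, Pow(100, 2), Mul(-19, 100)))) = Mul(22222, Add(33117, Add(90, 10000, -1900))) = Mul(22222, Add(33117, 8190)) = Mul(22222, 41307) = 917924154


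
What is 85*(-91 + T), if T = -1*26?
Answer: -9945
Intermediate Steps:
T = -26
85*(-91 + T) = 85*(-91 - 26) = 85*(-117) = -9945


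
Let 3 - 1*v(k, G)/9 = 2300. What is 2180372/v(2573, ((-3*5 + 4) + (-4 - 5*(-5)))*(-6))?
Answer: -2180372/20673 ≈ -105.47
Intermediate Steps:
v(k, G) = -20673 (v(k, G) = 27 - 9*2300 = 27 - 20700 = -20673)
2180372/v(2573, ((-3*5 + 4) + (-4 - 5*(-5)))*(-6)) = 2180372/(-20673) = 2180372*(-1/20673) = -2180372/20673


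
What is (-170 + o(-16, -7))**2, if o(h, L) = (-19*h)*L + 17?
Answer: 5202961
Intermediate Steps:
o(h, L) = 17 - 19*L*h (o(h, L) = -19*L*h + 17 = 17 - 19*L*h)
(-170 + o(-16, -7))**2 = (-170 + (17 - 19*(-7)*(-16)))**2 = (-170 + (17 - 2128))**2 = (-170 - 2111)**2 = (-2281)**2 = 5202961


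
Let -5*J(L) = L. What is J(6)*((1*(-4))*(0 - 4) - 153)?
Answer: 822/5 ≈ 164.40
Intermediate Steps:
J(L) = -L/5
J(6)*((1*(-4))*(0 - 4) - 153) = (-1/5*6)*((1*(-4))*(0 - 4) - 153) = -6*(-4*(-4) - 153)/5 = -6*(16 - 153)/5 = -6/5*(-137) = 822/5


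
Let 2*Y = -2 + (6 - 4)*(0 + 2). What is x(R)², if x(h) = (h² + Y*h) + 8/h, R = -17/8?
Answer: 2235025/1183744 ≈ 1.8881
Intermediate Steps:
R = -17/8 (R = -17*⅛ = -17/8 ≈ -2.1250)
Y = 1 (Y = (-2 + (6 - 4)*(0 + 2))/2 = (-2 + 2*2)/2 = (-2 + 4)/2 = (½)*2 = 1)
x(h) = h + h² + 8/h (x(h) = (h² + 1*h) + 8/h = (h² + h) + 8/h = (h + h²) + 8/h = h + h² + 8/h)
x(R)² = (-17/8 + (-17/8)² + 8/(-17/8))² = (-17/8 + 289/64 + 8*(-8/17))² = (-17/8 + 289/64 - 64/17)² = (-1495/1088)² = 2235025/1183744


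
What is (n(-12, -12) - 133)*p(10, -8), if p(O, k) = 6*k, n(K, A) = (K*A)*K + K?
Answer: 89904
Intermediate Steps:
n(K, A) = K + A*K² (n(K, A) = (A*K)*K + K = A*K² + K = K + A*K²)
(n(-12, -12) - 133)*p(10, -8) = (-12*(1 - 12*(-12)) - 133)*(6*(-8)) = (-12*(1 + 144) - 133)*(-48) = (-12*145 - 133)*(-48) = (-1740 - 133)*(-48) = -1873*(-48) = 89904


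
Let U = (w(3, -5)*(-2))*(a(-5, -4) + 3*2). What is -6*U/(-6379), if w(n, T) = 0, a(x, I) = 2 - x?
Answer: 0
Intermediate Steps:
U = 0 (U = (0*(-2))*((2 - 1*(-5)) + 3*2) = 0*((2 + 5) + 6) = 0*(7 + 6) = 0*13 = 0)
-6*U/(-6379) = -6*0/(-6379) = 0*(-1/6379) = 0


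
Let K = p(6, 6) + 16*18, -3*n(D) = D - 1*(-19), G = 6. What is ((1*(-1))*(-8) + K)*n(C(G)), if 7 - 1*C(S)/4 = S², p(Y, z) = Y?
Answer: 29294/3 ≈ 9764.7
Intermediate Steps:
C(S) = 28 - 4*S²
n(D) = -19/3 - D/3 (n(D) = -(D - 1*(-19))/3 = -(D + 19)/3 = -(19 + D)/3 = -19/3 - D/3)
K = 294 (K = 6 + 16*18 = 6 + 288 = 294)
((1*(-1))*(-8) + K)*n(C(G)) = ((1*(-1))*(-8) + 294)*(-19/3 - (28 - 4*6²)/3) = (-1*(-8) + 294)*(-19/3 - (28 - 4*36)/3) = (8 + 294)*(-19/3 - (28 - 144)/3) = 302*(-19/3 - ⅓*(-116)) = 302*(-19/3 + 116/3) = 302*(97/3) = 29294/3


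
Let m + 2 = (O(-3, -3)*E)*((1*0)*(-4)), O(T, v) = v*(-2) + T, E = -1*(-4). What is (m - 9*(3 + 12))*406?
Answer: -55622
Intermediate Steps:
E = 4
O(T, v) = T - 2*v (O(T, v) = -2*v + T = T - 2*v)
m = -2 (m = -2 + ((-3 - 2*(-3))*4)*((1*0)*(-4)) = -2 + ((-3 + 6)*4)*(0*(-4)) = -2 + (3*4)*0 = -2 + 12*0 = -2 + 0 = -2)
(m - 9*(3 + 12))*406 = (-2 - 9*(3 + 12))*406 = (-2 - 9*15)*406 = (-2 - 135)*406 = -137*406 = -55622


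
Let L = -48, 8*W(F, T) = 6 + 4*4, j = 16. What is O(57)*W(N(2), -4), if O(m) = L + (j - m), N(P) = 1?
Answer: -979/4 ≈ -244.75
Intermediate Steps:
W(F, T) = 11/4 (W(F, T) = (6 + 4*4)/8 = (6 + 16)/8 = (⅛)*22 = 11/4)
O(m) = -32 - m (O(m) = -48 + (16 - m) = -32 - m)
O(57)*W(N(2), -4) = (-32 - 1*57)*(11/4) = (-32 - 57)*(11/4) = -89*11/4 = -979/4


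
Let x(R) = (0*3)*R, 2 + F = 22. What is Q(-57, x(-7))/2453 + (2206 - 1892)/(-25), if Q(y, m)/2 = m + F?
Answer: -769242/61325 ≈ -12.544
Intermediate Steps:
F = 20 (F = -2 + 22 = 20)
x(R) = 0 (x(R) = 0*R = 0)
Q(y, m) = 40 + 2*m (Q(y, m) = 2*(m + 20) = 2*(20 + m) = 40 + 2*m)
Q(-57, x(-7))/2453 + (2206 - 1892)/(-25) = (40 + 2*0)/2453 + (2206 - 1892)/(-25) = (40 + 0)*(1/2453) + 314*(-1/25) = 40*(1/2453) - 314/25 = 40/2453 - 314/25 = -769242/61325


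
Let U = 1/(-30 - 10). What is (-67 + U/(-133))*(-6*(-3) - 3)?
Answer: -1069317/1064 ≈ -1005.0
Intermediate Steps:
U = -1/40 (U = 1/(-40) = -1/40 ≈ -0.025000)
(-67 + U/(-133))*(-6*(-3) - 3) = (-67 - 1/40/(-133))*(-6*(-3) - 3) = (-67 - 1/40*(-1/133))*(18 - 3) = (-67 + 1/5320)*15 = -356439/5320*15 = -1069317/1064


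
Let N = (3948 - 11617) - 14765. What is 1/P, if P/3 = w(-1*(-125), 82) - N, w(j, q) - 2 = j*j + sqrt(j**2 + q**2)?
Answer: 12687/1448617372 - sqrt(22349)/4345852116 ≈ 8.7236e-6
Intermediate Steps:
w(j, q) = 2 + j**2 + sqrt(j**2 + q**2) (w(j, q) = 2 + (j*j + sqrt(j**2 + q**2)) = 2 + (j**2 + sqrt(j**2 + q**2)) = 2 + j**2 + sqrt(j**2 + q**2))
N = -22434 (N = -7669 - 14765 = -22434)
P = 114183 + 3*sqrt(22349) (P = 3*((2 + (-1*(-125))**2 + sqrt((-1*(-125))**2 + 82**2)) - 1*(-22434)) = 3*((2 + 125**2 + sqrt(125**2 + 6724)) + 22434) = 3*((2 + 15625 + sqrt(15625 + 6724)) + 22434) = 3*((2 + 15625 + sqrt(22349)) + 22434) = 3*((15627 + sqrt(22349)) + 22434) = 3*(38061 + sqrt(22349)) = 114183 + 3*sqrt(22349) ≈ 1.1463e+5)
1/P = 1/(114183 + 3*sqrt(22349))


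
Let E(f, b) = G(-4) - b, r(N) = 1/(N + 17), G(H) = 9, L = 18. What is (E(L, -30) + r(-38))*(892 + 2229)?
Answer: 2552978/21 ≈ 1.2157e+5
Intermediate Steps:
r(N) = 1/(17 + N)
E(f, b) = 9 - b
(E(L, -30) + r(-38))*(892 + 2229) = ((9 - 1*(-30)) + 1/(17 - 38))*(892 + 2229) = ((9 + 30) + 1/(-21))*3121 = (39 - 1/21)*3121 = (818/21)*3121 = 2552978/21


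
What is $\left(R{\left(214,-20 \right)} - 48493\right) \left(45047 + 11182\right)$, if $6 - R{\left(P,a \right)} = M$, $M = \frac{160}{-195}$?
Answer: $- \frac{35442282023}{13} \approx -2.7263 \cdot 10^{9}$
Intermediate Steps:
$M = - \frac{32}{39}$ ($M = 160 \left(- \frac{1}{195}\right) = - \frac{32}{39} \approx -0.82051$)
$R{\left(P,a \right)} = \frac{266}{39}$ ($R{\left(P,a \right)} = 6 - - \frac{32}{39} = 6 + \frac{32}{39} = \frac{266}{39}$)
$\left(R{\left(214,-20 \right)} - 48493\right) \left(45047 + 11182\right) = \left(\frac{266}{39} - 48493\right) \left(45047 + 11182\right) = \left(- \frac{1890961}{39}\right) 56229 = - \frac{35442282023}{13}$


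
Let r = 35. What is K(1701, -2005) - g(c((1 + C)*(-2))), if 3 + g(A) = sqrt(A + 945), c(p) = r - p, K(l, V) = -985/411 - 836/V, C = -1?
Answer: 840836/824055 - 14*sqrt(5) ≈ -30.285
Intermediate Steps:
K(l, V) = -985/411 - 836/V (K(l, V) = -985*1/411 - 836/V = -985/411 - 836/V)
c(p) = 35 - p
g(A) = -3 + sqrt(945 + A) (g(A) = -3 + sqrt(A + 945) = -3 + sqrt(945 + A))
K(1701, -2005) - g(c((1 + C)*(-2))) = (-985/411 - 836/(-2005)) - (-3 + sqrt(945 + (35 - (1 - 1)*(-2)))) = (-985/411 - 836*(-1/2005)) - (-3 + sqrt(945 + (35 - 0*(-2)))) = (-985/411 + 836/2005) - (-3 + sqrt(945 + (35 - 1*0))) = -1631329/824055 - (-3 + sqrt(945 + (35 + 0))) = -1631329/824055 - (-3 + sqrt(945 + 35)) = -1631329/824055 - (-3 + sqrt(980)) = -1631329/824055 - (-3 + 14*sqrt(5)) = -1631329/824055 + (3 - 14*sqrt(5)) = 840836/824055 - 14*sqrt(5)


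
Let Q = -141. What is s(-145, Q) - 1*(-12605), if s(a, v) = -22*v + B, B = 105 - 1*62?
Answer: 15750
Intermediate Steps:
B = 43 (B = 105 - 62 = 43)
s(a, v) = 43 - 22*v (s(a, v) = -22*v + 43 = 43 - 22*v)
s(-145, Q) - 1*(-12605) = (43 - 22*(-141)) - 1*(-12605) = (43 + 3102) + 12605 = 3145 + 12605 = 15750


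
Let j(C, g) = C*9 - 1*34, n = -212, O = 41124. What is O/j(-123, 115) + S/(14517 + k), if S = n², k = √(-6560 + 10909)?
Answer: -1980495095448/60113282635 - 11236*√4349/52684735 ≈ -32.960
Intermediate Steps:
k = √4349 ≈ 65.947
j(C, g) = -34 + 9*C (j(C, g) = 9*C - 34 = -34 + 9*C)
S = 44944 (S = (-212)² = 44944)
O/j(-123, 115) + S/(14517 + k) = 41124/(-34 + 9*(-123)) + 44944/(14517 + √4349) = 41124/(-34 - 1107) + 44944/(14517 + √4349) = 41124/(-1141) + 44944/(14517 + √4349) = 41124*(-1/1141) + 44944/(14517 + √4349) = -41124/1141 + 44944/(14517 + √4349)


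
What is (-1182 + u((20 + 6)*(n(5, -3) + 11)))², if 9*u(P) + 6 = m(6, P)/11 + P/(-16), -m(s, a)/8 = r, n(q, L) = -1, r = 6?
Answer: 220188993049/156816 ≈ 1.4041e+6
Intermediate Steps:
m(s, a) = -48 (m(s, a) = -8*6 = -48)
u(P) = -38/33 - P/144 (u(P) = -⅔ + (-48/11 + P/(-16))/9 = -⅔ + (-48*1/11 + P*(-1/16))/9 = -⅔ + (-48/11 - P/16)/9 = -⅔ + (-16/33 - P/144) = -38/33 - P/144)
(-1182 + u((20 + 6)*(n(5, -3) + 11)))² = (-1182 + (-38/33 - (20 + 6)*(-1 + 11)/144))² = (-1182 + (-38/33 - 13*10/72))² = (-1182 + (-38/33 - 1/144*260))² = (-1182 + (-38/33 - 65/36))² = (-1182 - 1171/396)² = (-469243/396)² = 220188993049/156816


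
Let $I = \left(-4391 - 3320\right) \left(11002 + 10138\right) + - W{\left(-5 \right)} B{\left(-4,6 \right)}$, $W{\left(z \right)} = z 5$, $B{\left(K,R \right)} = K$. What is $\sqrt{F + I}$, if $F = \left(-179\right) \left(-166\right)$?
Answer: $i \sqrt{162980926} \approx 12766.0 i$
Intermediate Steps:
$F = 29714$
$W{\left(z \right)} = 5 z$
$I = -163010640$ ($I = \left(-4391 - 3320\right) \left(11002 + 10138\right) + - 5 \left(-5\right) \left(-4\right) = \left(-7711\right) 21140 + \left(-1\right) \left(-25\right) \left(-4\right) = -163010540 + 25 \left(-4\right) = -163010540 - 100 = -163010640$)
$\sqrt{F + I} = \sqrt{29714 - 163010640} = \sqrt{-162980926} = i \sqrt{162980926}$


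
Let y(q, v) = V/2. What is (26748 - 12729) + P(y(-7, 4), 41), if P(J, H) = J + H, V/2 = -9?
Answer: 14051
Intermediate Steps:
V = -18 (V = 2*(-9) = -18)
y(q, v) = -9 (y(q, v) = -18/2 = -18*1/2 = -9)
P(J, H) = H + J
(26748 - 12729) + P(y(-7, 4), 41) = (26748 - 12729) + (41 - 9) = 14019 + 32 = 14051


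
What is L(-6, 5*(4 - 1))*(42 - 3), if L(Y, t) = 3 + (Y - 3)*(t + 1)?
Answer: -5499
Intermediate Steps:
L(Y, t) = 3 + (1 + t)*(-3 + Y) (L(Y, t) = 3 + (-3 + Y)*(1 + t) = 3 + (1 + t)*(-3 + Y))
L(-6, 5*(4 - 1))*(42 - 3) = (-6 - 15*(4 - 1) - 30*(4 - 1))*(42 - 3) = (-6 - 15*3 - 30*3)*39 = (-6 - 3*15 - 6*15)*39 = (-6 - 45 - 90)*39 = -141*39 = -5499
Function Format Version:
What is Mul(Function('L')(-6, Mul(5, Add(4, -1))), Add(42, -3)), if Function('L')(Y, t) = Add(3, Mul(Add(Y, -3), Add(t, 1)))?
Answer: -5499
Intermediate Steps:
Function('L')(Y, t) = Add(3, Mul(Add(1, t), Add(-3, Y))) (Function('L')(Y, t) = Add(3, Mul(Add(-3, Y), Add(1, t))) = Add(3, Mul(Add(1, t), Add(-3, Y))))
Mul(Function('L')(-6, Mul(5, Add(4, -1))), Add(42, -3)) = Mul(Add(-6, Mul(-3, Mul(5, Add(4, -1))), Mul(-6, Mul(5, Add(4, -1)))), Add(42, -3)) = Mul(Add(-6, Mul(-3, Mul(5, 3)), Mul(-6, Mul(5, 3))), 39) = Mul(Add(-6, Mul(-3, 15), Mul(-6, 15)), 39) = Mul(Add(-6, -45, -90), 39) = Mul(-141, 39) = -5499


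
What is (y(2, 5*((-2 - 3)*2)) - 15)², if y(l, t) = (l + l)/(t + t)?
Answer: 141376/625 ≈ 226.20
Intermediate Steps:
y(l, t) = l/t (y(l, t) = (2*l)/((2*t)) = (2*l)*(1/(2*t)) = l/t)
(y(2, 5*((-2 - 3)*2)) - 15)² = (2/((5*((-2 - 3)*2))) - 15)² = (2/((5*(-5*2))) - 15)² = (2/((5*(-10))) - 15)² = (2/(-50) - 15)² = (2*(-1/50) - 15)² = (-1/25 - 15)² = (-376/25)² = 141376/625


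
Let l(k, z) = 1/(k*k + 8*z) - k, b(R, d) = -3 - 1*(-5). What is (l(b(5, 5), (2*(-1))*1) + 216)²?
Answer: 6589489/144 ≈ 45760.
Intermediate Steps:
b(R, d) = 2 (b(R, d) = -3 + 5 = 2)
l(k, z) = 1/(k² + 8*z) - k
(l(b(5, 5), (2*(-1))*1) + 216)² = ((1 - 1*2³ - 8*2*(2*(-1))*1)/(2² + 8*((2*(-1))*1)) + 216)² = ((1 - 1*8 - 8*2*(-2*1))/(4 + 8*(-2*1)) + 216)² = ((1 - 8 - 8*2*(-2))/(4 + 8*(-2)) + 216)² = ((1 - 8 + 32)/(4 - 16) + 216)² = (25/(-12) + 216)² = (-1/12*25 + 216)² = (-25/12 + 216)² = (2567/12)² = 6589489/144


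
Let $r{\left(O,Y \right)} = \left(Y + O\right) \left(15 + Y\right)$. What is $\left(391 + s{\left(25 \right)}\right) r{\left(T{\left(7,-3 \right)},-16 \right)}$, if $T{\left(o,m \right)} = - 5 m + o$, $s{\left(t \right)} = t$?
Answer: $-2496$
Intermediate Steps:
$T{\left(o,m \right)} = o - 5 m$
$r{\left(O,Y \right)} = \left(15 + Y\right) \left(O + Y\right)$ ($r{\left(O,Y \right)} = \left(O + Y\right) \left(15 + Y\right) = \left(15 + Y\right) \left(O + Y\right)$)
$\left(391 + s{\left(25 \right)}\right) r{\left(T{\left(7,-3 \right)},-16 \right)} = \left(391 + 25\right) \left(\left(-16\right)^{2} + 15 \left(7 - -15\right) + 15 \left(-16\right) + \left(7 - -15\right) \left(-16\right)\right) = 416 \left(256 + 15 \left(7 + 15\right) - 240 + \left(7 + 15\right) \left(-16\right)\right) = 416 \left(256 + 15 \cdot 22 - 240 + 22 \left(-16\right)\right) = 416 \left(256 + 330 - 240 - 352\right) = 416 \left(-6\right) = -2496$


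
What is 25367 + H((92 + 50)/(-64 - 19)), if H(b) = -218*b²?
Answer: 170357511/6889 ≈ 24729.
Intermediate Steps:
25367 + H((92 + 50)/(-64 - 19)) = 25367 - 218*(92 + 50)²/(-64 - 19)² = 25367 - 218*(142/(-83))² = 25367 - 218*(142*(-1/83))² = 25367 - 218*(-142/83)² = 25367 - 218*20164/6889 = 25367 - 4395752/6889 = 170357511/6889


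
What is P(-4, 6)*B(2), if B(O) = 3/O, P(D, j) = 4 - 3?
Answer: 3/2 ≈ 1.5000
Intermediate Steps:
P(D, j) = 1
P(-4, 6)*B(2) = 1*(3/2) = 3/2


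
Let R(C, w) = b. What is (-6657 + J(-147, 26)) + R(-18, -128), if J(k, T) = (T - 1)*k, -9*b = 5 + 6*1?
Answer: -92999/9 ≈ -10333.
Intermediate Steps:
b = -11/9 (b = -(5 + 6*1)/9 = -(5 + 6)/9 = -⅑*11 = -11/9 ≈ -1.2222)
R(C, w) = -11/9
J(k, T) = k*(-1 + T) (J(k, T) = (-1 + T)*k = k*(-1 + T))
(-6657 + J(-147, 26)) + R(-18, -128) = (-6657 - 147*(-1 + 26)) - 11/9 = (-6657 - 147*25) - 11/9 = (-6657 - 3675) - 11/9 = -10332 - 11/9 = -92999/9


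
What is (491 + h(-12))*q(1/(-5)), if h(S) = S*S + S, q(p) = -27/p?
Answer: 84105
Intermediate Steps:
h(S) = S + S² (h(S) = S² + S = S + S²)
(491 + h(-12))*q(1/(-5)) = (491 - 12*(1 - 12))*(-27/(1/(-5))) = (491 - 12*(-11))*(-27/(-⅕)) = (491 + 132)*(-27*(-5)) = 623*135 = 84105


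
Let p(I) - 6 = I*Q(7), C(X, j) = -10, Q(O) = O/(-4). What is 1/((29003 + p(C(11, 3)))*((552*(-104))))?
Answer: -1/1666353312 ≈ -6.0011e-10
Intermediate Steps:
Q(O) = -O/4 (Q(O) = O*(-¼) = -O/4)
p(I) = 6 - 7*I/4 (p(I) = 6 + I*(-¼*7) = 6 + I*(-7/4) = 6 - 7*I/4)
1/((29003 + p(C(11, 3)))*((552*(-104)))) = 1/((29003 + (6 - 7/4*(-10)))*((552*(-104)))) = 1/((29003 + (6 + 35/2))*(-57408)) = -1/57408/(29003 + 47/2) = -1/57408/(58053/2) = (2/58053)*(-1/57408) = -1/1666353312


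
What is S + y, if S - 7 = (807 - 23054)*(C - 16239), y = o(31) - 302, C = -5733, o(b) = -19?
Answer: 488810770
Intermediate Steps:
y = -321 (y = -19 - 302 = -321)
S = 488811091 (S = 7 + (807 - 23054)*(-5733 - 16239) = 7 - 22247*(-21972) = 7 + 488811084 = 488811091)
S + y = 488811091 - 321 = 488810770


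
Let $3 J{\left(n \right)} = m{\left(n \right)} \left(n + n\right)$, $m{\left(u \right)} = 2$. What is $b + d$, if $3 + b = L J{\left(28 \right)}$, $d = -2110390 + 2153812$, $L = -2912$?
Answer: $- \frac{195887}{3} \approx -65296.0$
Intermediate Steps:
$J{\left(n \right)} = \frac{4 n}{3}$ ($J{\left(n \right)} = \frac{2 \left(n + n\right)}{3} = \frac{2 \cdot 2 n}{3} = \frac{4 n}{3}$)
$d = 43422$
$b = - \frac{326153}{3}$ ($b = -3 - 2912 \cdot \frac{4}{3} \cdot 28 = -3 - \frac{326144}{3} = - \frac{326153}{3} \approx -1.0872 \cdot 10^{5}$)
$b + d = - \frac{326153}{3} + 43422 = - \frac{195887}{3}$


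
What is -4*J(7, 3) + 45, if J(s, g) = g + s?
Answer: 5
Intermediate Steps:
-4*J(7, 3) + 45 = -4*(3 + 7) + 45 = -4*10 + 45 = -40 + 45 = 5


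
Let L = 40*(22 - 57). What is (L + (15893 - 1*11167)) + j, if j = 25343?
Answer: 28669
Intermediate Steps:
L = -1400 (L = 40*(-35) = -1400)
(L + (15893 - 1*11167)) + j = (-1400 + (15893 - 1*11167)) + 25343 = (-1400 + (15893 - 11167)) + 25343 = (-1400 + 4726) + 25343 = 3326 + 25343 = 28669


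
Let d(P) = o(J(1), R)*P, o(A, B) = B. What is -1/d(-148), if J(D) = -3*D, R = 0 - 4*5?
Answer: -1/2960 ≈ -0.00033784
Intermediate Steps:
R = -20 (R = 0 - 20 = -20)
d(P) = -20*P
-1/d(-148) = -1/((-20*(-148))) = -1/2960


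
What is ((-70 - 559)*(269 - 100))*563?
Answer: -59847463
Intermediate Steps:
((-70 - 559)*(269 - 100))*563 = -629*169*563 = -106301*563 = -59847463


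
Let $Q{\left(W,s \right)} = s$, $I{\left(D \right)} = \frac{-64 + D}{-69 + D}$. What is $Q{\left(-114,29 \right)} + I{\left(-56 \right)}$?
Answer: $\frac{749}{25} \approx 29.96$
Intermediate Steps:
$I{\left(D \right)} = \frac{-64 + D}{-69 + D}$
$Q{\left(-114,29 \right)} + I{\left(-56 \right)} = 29 + \frac{-64 - 56}{-69 - 56} = 29 + \frac{1}{-125} \left(-120\right) = 29 - - \frac{24}{25} = 29 + \frac{24}{25} = \frac{749}{25}$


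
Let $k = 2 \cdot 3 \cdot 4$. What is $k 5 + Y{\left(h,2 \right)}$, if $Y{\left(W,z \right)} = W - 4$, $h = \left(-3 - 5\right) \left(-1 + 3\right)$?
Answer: $100$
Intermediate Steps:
$k = 24$ ($k = 6 \cdot 4 = 24$)
$h = -16$ ($h = \left(-8\right) 2 = -16$)
$Y{\left(W,z \right)} = -4 + W$ ($Y{\left(W,z \right)} = W - 4 = -4 + W$)
$k 5 + Y{\left(h,2 \right)} = 24 \cdot 5 - 20 = 120 - 20 = 100$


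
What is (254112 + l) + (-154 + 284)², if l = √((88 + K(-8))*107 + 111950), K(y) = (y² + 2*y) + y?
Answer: 271012 + √125646 ≈ 2.7137e+5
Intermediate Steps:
K(y) = y² + 3*y
l = √125646 (l = √((88 - 8*(3 - 8))*107 + 111950) = √((88 - 8*(-5))*107 + 111950) = √((88 + 40)*107 + 111950) = √(128*107 + 111950) = √(13696 + 111950) = √125646 ≈ 354.47)
(254112 + l) + (-154 + 284)² = (254112 + √125646) + (-154 + 284)² = (254112 + √125646) + 130² = (254112 + √125646) + 16900 = 271012 + √125646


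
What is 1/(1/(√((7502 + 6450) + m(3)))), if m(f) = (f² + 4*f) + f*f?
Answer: √13982 ≈ 118.25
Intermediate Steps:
m(f) = 2*f² + 4*f (m(f) = (f² + 4*f) + f² = 2*f² + 4*f)
1/(1/(√((7502 + 6450) + m(3)))) = 1/(1/(√((7502 + 6450) + 2*3*(2 + 3)))) = 1/(1/(√(13952 + 2*3*5))) = 1/(1/(√(13952 + 30))) = 1/(1/(√13982)) = 1/(√13982/13982) = √13982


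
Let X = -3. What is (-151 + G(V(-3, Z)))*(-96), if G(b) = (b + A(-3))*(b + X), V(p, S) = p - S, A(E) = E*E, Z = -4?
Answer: 16416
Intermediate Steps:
A(E) = E**2
G(b) = (-3 + b)*(9 + b) (G(b) = (b + (-3)**2)*(b - 3) = (b + 9)*(-3 + b) = (9 + b)*(-3 + b) = (-3 + b)*(9 + b))
(-151 + G(V(-3, Z)))*(-96) = (-151 + (-27 + (-3 - 1*(-4))**2 + 6*(-3 - 1*(-4))))*(-96) = (-151 + (-27 + (-3 + 4)**2 + 6*(-3 + 4)))*(-96) = (-151 + (-27 + 1**2 + 6*1))*(-96) = (-151 + (-27 + 1 + 6))*(-96) = (-151 - 20)*(-96) = -171*(-96) = 16416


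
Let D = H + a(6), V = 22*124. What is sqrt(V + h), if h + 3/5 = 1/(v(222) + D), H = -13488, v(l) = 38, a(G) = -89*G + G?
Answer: sqrt(13322290692090)/69890 ≈ 52.224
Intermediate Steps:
a(G) = -88*G
V = 2728
D = -14016 (D = -13488 - 88*6 = -13488 - 528 = -14016)
h = -41939/69890 (h = -3/5 + 1/(38 - 14016) = -3/5 + 1/(-13978) = -3/5 - 1/13978 = -41939/69890 ≈ -0.60007)
sqrt(V + h) = sqrt(2728 - 41939/69890) = sqrt(190617981/69890) = sqrt(13322290692090)/69890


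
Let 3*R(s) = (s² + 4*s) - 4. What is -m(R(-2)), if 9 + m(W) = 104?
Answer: -95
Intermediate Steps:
R(s) = -4/3 + s²/3 + 4*s/3 (R(s) = ((s² + 4*s) - 4)/3 = (-4 + s² + 4*s)/3 = -4/3 + s²/3 + 4*s/3)
m(W) = 95 (m(W) = -9 + 104 = 95)
-m(R(-2)) = -1*95 = -95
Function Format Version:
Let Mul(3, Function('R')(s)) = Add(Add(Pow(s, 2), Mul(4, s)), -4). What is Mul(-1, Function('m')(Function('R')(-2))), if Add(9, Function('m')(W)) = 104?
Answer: -95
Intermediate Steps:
Function('R')(s) = Add(Rational(-4, 3), Mul(Rational(1, 3), Pow(s, 2)), Mul(Rational(4, 3), s)) (Function('R')(s) = Mul(Rational(1, 3), Add(Add(Pow(s, 2), Mul(4, s)), -4)) = Mul(Rational(1, 3), Add(-4, Pow(s, 2), Mul(4, s))) = Add(Rational(-4, 3), Mul(Rational(1, 3), Pow(s, 2)), Mul(Rational(4, 3), s)))
Function('m')(W) = 95 (Function('m')(W) = Add(-9, 104) = 95)
Mul(-1, Function('m')(Function('R')(-2))) = Mul(-1, 95) = -95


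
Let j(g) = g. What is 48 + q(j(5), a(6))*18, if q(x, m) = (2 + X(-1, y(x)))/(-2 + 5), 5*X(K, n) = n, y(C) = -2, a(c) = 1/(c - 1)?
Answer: 288/5 ≈ 57.600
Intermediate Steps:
a(c) = 1/(-1 + c)
X(K, n) = n/5
q(x, m) = 8/15 (q(x, m) = (2 + (⅕)*(-2))/(-2 + 5) = (2 - ⅖)/3 = (8/5)*(⅓) = 8/15)
48 + q(j(5), a(6))*18 = 48 + (8/15)*18 = 48 + 48/5 = 288/5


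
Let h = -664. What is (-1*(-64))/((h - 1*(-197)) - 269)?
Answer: -2/23 ≈ -0.086957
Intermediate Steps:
(-1*(-64))/((h - 1*(-197)) - 269) = (-1*(-64))/((-664 - 1*(-197)) - 269) = 64/((-664 + 197) - 269) = 64/(-467 - 269) = 64/(-736) = 64*(-1/736) = -2/23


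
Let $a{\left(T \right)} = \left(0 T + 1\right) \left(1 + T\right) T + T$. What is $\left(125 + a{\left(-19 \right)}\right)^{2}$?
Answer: $200704$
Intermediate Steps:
$a{\left(T \right)} = T + T \left(1 + T\right)$ ($a{\left(T \right)} = \left(0 + 1\right) \left(1 + T\right) T + T = 1 \left(1 + T\right) T + T = \left(1 + T\right) T + T = T \left(1 + T\right) + T = T + T \left(1 + T\right)$)
$\left(125 + a{\left(-19 \right)}\right)^{2} = \left(125 - 19 \left(2 - 19\right)\right)^{2} = \left(125 - -323\right)^{2} = \left(125 + 323\right)^{2} = 448^{2} = 200704$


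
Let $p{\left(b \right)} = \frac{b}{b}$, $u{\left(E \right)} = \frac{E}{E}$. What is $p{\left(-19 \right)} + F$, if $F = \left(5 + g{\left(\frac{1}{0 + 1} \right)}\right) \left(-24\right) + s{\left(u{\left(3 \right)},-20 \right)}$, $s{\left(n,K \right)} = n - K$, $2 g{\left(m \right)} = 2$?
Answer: $-122$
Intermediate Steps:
$g{\left(m \right)} = 1$ ($g{\left(m \right)} = \frac{1}{2} \cdot 2 = 1$)
$u{\left(E \right)} = 1$
$p{\left(b \right)} = 1$
$F = -123$ ($F = \left(5 + 1\right) \left(-24\right) + \left(1 - -20\right) = 6 \left(-24\right) + \left(1 + 20\right) = -144 + 21 = -123$)
$p{\left(-19 \right)} + F = 1 - 123 = -122$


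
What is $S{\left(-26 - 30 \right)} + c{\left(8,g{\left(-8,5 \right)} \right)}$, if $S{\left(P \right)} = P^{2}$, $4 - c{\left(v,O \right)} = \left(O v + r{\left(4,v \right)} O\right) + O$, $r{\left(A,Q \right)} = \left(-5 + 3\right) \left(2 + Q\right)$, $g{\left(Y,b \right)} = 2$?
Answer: $3162$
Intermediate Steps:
$r{\left(A,Q \right)} = -4 - 2 Q$ ($r{\left(A,Q \right)} = - 2 \left(2 + Q\right) = -4 - 2 Q$)
$c{\left(v,O \right)} = 4 - O - O v - O \left(-4 - 2 v\right)$ ($c{\left(v,O \right)} = 4 - \left(\left(O v + \left(-4 - 2 v\right) O\right) + O\right) = 4 - \left(\left(O v + O \left(-4 - 2 v\right)\right) + O\right) = 4 - \left(O + O v + O \left(-4 - 2 v\right)\right) = 4 - O - O v - O \left(-4 - 2 v\right)$)
$S{\left(-26 - 30 \right)} + c{\left(8,g{\left(-8,5 \right)} \right)} = \left(-26 - 30\right)^{2} + \left(4 + 3 \cdot 2 + 2 \cdot 8\right) = \left(-56\right)^{2} + \left(4 + 6 + 16\right) = 3136 + 26 = 3162$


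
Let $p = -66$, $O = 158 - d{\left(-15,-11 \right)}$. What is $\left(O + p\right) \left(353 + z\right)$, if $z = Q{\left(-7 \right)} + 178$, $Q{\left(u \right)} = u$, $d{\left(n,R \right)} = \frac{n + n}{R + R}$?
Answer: $\frac{522428}{11} \approx 47493.0$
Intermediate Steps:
$d{\left(n,R \right)} = \frac{n}{R}$ ($d{\left(n,R \right)} = \frac{2 n}{2 R} = 2 n \frac{1}{2 R} = \frac{n}{R}$)
$z = 171$ ($z = -7 + 178 = 171$)
$O = \frac{1723}{11}$ ($O = 158 - - \frac{15}{-11} = 158 - \left(-15\right) \left(- \frac{1}{11}\right) = 158 - \frac{15}{11} = \frac{1723}{11} \approx 156.64$)
$\left(O + p\right) \left(353 + z\right) = \left(\frac{1723}{11} - 66\right) \left(353 + 171\right) = \frac{997}{11} \cdot 524 = \frac{522428}{11}$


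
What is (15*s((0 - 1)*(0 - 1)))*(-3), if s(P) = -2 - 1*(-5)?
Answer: -135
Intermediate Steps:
s(P) = 3 (s(P) = -2 + 5 = 3)
(15*s((0 - 1)*(0 - 1)))*(-3) = (15*3)*(-3) = 45*(-3) = -135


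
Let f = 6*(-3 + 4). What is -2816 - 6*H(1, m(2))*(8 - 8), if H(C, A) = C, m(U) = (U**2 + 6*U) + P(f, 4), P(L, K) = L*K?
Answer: -2816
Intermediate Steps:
f = 6 (f = 6*1 = 6)
P(L, K) = K*L
m(U) = 24 + U**2 + 6*U (m(U) = (U**2 + 6*U) + 4*6 = (U**2 + 6*U) + 24 = 24 + U**2 + 6*U)
-2816 - 6*H(1, m(2))*(8 - 8) = -2816 - 6*1*(8 - 8) = -2816 - 6*0 = -2816 - 1*0 = -2816 + 0 = -2816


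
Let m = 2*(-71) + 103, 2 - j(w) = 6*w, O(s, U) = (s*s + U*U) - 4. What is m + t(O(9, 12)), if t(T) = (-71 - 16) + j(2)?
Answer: -136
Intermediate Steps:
O(s, U) = -4 + U**2 + s**2 (O(s, U) = (s**2 + U**2) - 4 = (U**2 + s**2) - 4 = -4 + U**2 + s**2)
j(w) = 2 - 6*w
m = -39 (m = -142 + 103 = -39)
t(T) = -97 (t(T) = (-71 - 16) + (2 - 6*2) = -87 + (2 - 12) = -87 - 10 = -97)
m + t(O(9, 12)) = -39 - 97 = -136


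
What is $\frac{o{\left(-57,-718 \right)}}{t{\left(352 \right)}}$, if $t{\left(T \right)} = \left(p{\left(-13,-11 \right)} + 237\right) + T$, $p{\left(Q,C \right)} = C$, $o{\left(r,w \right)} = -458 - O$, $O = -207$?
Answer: $- \frac{251}{578} \approx -0.43426$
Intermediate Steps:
$o{\left(r,w \right)} = -251$ ($o{\left(r,w \right)} = -458 - -207 = -458 + 207 = -251$)
$t{\left(T \right)} = 226 + T$ ($t{\left(T \right)} = \left(-11 + 237\right) + T = 226 + T$)
$\frac{o{\left(-57,-718 \right)}}{t{\left(352 \right)}} = - \frac{251}{226 + 352} = - \frac{251}{578}$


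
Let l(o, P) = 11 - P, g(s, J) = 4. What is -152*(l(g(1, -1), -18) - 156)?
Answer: 19304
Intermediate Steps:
-152*(l(g(1, -1), -18) - 156) = -152*((11 - 1*(-18)) - 156) = -152*((11 + 18) - 156) = -152*(29 - 156) = -152*(-127) = 19304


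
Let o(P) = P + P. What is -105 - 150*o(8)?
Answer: -2505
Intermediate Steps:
o(P) = 2*P
-105 - 150*o(8) = -105 - 300*8 = -105 - 150*16 = -105 - 2400 = -2505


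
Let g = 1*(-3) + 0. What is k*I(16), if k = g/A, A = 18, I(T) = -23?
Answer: 23/6 ≈ 3.8333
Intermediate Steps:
g = -3 (g = -3 + 0 = -3)
k = -⅙ (k = -3/18 = -3*1/18 = -⅙ ≈ -0.16667)
k*I(16) = -⅙*(-23) = 23/6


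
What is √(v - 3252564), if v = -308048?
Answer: 2*I*√890153 ≈ 1887.0*I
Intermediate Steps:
√(v - 3252564) = √(-308048 - 3252564) = √(-3560612) = 2*I*√890153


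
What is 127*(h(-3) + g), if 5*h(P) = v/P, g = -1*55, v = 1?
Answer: -104902/15 ≈ -6993.5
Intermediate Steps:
g = -55
h(P) = 1/(5*P) (h(P) = (1/P)/5 = 1/(5*P))
127*(h(-3) + g) = 127*((1/5)/(-3) - 55) = 127*((1/5)*(-1/3) - 55) = 127*(-1/15 - 55) = 127*(-826/15) = -104902/15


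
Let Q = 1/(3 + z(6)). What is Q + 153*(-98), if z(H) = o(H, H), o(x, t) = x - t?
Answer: -44981/3 ≈ -14994.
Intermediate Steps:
z(H) = 0 (z(H) = H - H = 0)
Q = ⅓ (Q = 1/(3 + 0) = 1/3 = ⅓ ≈ 0.33333)
Q + 153*(-98) = ⅓ + 153*(-98) = ⅓ - 14994 = -44981/3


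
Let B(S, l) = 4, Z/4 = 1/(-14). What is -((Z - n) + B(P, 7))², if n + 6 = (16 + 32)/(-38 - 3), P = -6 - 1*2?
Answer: -9759376/82369 ≈ -118.48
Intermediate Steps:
P = -8 (P = -6 - 2 = -8)
Z = -2/7 (Z = 4*(1/(-14)) = 4*(1*(-1/14)) = 4*(-1/14) = -2/7 ≈ -0.28571)
n = -294/41 (n = -6 + (16 + 32)/(-38 - 3) = -6 + 48/(-41) = -6 + 48*(-1/41) = -6 - 48/41 = -294/41 ≈ -7.1707)
-((Z - n) + B(P, 7))² = -((-2/7 - 1*(-294/41)) + 4)² = -((-2/7 + 294/41) + 4)² = -(1976/287 + 4)² = -(3124/287)² = -1*9759376/82369 = -9759376/82369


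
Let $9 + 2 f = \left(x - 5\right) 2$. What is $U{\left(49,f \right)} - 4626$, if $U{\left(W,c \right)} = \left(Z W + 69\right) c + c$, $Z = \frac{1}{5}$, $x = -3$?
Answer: $- \frac{11247}{2} \approx -5623.5$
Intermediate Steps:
$Z = \frac{1}{5} \approx 0.2$
$f = - \frac{25}{2}$ ($f = - \frac{9}{2} + \frac{\left(-3 - 5\right) 2}{2} = - \frac{9}{2} + \frac{\left(-8\right) 2}{2} = - \frac{9}{2} + \frac{1}{2} \left(-16\right) = - \frac{9}{2} - 8 = - \frac{25}{2} \approx -12.5$)
$U{\left(W,c \right)} = c + c \left(69 + \frac{W}{5}\right)$ ($U{\left(W,c \right)} = \left(\frac{W}{5} + 69\right) c + c = \left(69 + \frac{W}{5}\right) c + c = c \left(69 + \frac{W}{5}\right) + c = c + c \left(69 + \frac{W}{5}\right)$)
$U{\left(49,f \right)} - 4626 = \frac{1}{5} \left(- \frac{25}{2}\right) \left(350 + 49\right) - 4626 = \frac{1}{5} \left(- \frac{25}{2}\right) 399 - 4626 = - \frac{1995}{2} - 4626 = - \frac{11247}{2}$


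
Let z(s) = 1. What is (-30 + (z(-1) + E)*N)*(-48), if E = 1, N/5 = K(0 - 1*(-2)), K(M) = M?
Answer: 480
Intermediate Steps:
N = 10 (N = 5*(0 - 1*(-2)) = 5*(0 + 2) = 5*2 = 10)
(-30 + (z(-1) + E)*N)*(-48) = (-30 + (1 + 1)*10)*(-48) = (-30 + 2*10)*(-48) = (-30 + 20)*(-48) = -10*(-48) = 480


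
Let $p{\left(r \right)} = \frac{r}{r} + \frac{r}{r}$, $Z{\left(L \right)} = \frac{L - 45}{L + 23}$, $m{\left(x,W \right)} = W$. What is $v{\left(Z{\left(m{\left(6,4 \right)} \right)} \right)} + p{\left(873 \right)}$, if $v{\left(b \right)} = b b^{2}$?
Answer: $- \frac{29555}{19683} \approx -1.5015$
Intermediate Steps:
$Z{\left(L \right)} = \frac{-45 + L}{23 + L}$
$p{\left(r \right)} = 2$ ($p{\left(r \right)} = 1 + 1 = 2$)
$v{\left(b \right)} = b^{3}$
$v{\left(Z{\left(m{\left(6,4 \right)} \right)} \right)} + p{\left(873 \right)} = \left(\frac{-45 + 4}{23 + 4}\right)^{3} + 2 = \left(\frac{1}{27} \left(-41\right)\right)^{3} + 2 = \left(- \frac{41}{27}\right)^{3} + 2 = - \frac{68921}{19683} + 2 = - \frac{29555}{19683}$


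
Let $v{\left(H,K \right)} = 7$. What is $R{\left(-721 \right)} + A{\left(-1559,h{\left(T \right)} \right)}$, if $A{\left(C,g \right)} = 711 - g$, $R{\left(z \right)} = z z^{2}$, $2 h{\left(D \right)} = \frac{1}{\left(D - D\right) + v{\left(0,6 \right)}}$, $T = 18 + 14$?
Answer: $- \frac{5247265101}{14} \approx -3.748 \cdot 10^{8}$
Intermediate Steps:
$T = 32$
$h{\left(D \right)} = \frac{1}{14}$ ($h{\left(D \right)} = \frac{1}{2 \left(\left(D - D\right) + 7\right)} = \frac{1}{2 \left(0 + 7\right)} = \frac{1}{2 \cdot 7} = \frac{1}{2} \cdot \frac{1}{7} = \frac{1}{14}$)
$R{\left(z \right)} = z^{3}$
$R{\left(-721 \right)} + A{\left(-1559,h{\left(T \right)} \right)} = \left(-721\right)^{3} + \left(711 - \frac{1}{14}\right) = -374805361 + \left(711 - \frac{1}{14}\right) = -374805361 + \frac{9953}{14} = - \frac{5247265101}{14}$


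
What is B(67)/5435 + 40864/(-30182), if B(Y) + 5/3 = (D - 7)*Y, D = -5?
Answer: -369618707/246058755 ≈ -1.5022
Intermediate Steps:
B(Y) = -5/3 - 12*Y (B(Y) = -5/3 + (-5 - 7)*Y = -5/3 - 12*Y)
B(67)/5435 + 40864/(-30182) = (-5/3 - 12*67)/5435 + 40864/(-30182) = (-5/3 - 804)*(1/5435) + 40864*(-1/30182) = -2417/3*1/5435 - 20432/15091 = -2417/16305 - 20432/15091 = -369618707/246058755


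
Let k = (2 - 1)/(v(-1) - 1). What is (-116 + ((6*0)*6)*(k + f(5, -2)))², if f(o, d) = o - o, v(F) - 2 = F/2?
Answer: 13456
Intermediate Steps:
v(F) = 2 + F/2
f(o, d) = 0
k = 2 (k = (2 - 1)/((2 + (½)*(-1)) - 1) = 1/((2 - ½) - 1) = 1/(3/2 - 1) = 1/(½) = 1*2 = 2)
(-116 + ((6*0)*6)*(k + f(5, -2)))² = (-116 + ((6*0)*6)*(2 + 0))² = (-116 + (0*6)*2)² = (-116 + 0*2)² = (-116 + 0)² = (-116)² = 13456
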